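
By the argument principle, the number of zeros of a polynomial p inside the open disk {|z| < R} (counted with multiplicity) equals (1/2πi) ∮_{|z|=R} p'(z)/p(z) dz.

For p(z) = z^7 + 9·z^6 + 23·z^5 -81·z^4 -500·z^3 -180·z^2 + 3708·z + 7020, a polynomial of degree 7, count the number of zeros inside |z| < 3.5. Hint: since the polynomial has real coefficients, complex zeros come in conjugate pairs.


The zeros of p are: -3, (3 + 1i), (3 - 1i), (-3 + 2i), (-3 - 2i), (-3 + 3i), (-3 - 3i).
Their magnitudes are: 3, 3.162, 3.162, 3.606, 3.606, 4.243, 4.243.
Zeros with |z| < R = 3.5: -3, (3 + 1i), (3 - 1i).
Count = 3.
By the argument principle, (1/2πi) ∮_{|z|=R} p'(z)/p(z) dz equals exactly this count.

Number of zeros inside |z| < 3.5: 3.


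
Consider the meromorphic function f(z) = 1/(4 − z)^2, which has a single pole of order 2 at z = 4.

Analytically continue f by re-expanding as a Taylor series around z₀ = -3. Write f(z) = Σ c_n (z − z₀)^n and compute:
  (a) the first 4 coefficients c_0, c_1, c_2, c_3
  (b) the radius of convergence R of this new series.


Let w = z − z₀, so z = z₀ + w.
Then 4 − z = 4 − (z₀ + w) = (4 − z₀) − w = 7 − w.
f(z) = 1/(7 − w)^2 = (1/(7)^2) · (1 − w/(7))^{−2}.
By the binomial series (1−u)^{−2} = Σ_{n≥0} C(n+1, 1) u^n for |u|<1, with u = w/(7):
  c_n = C(n+1, 1) / (7)^(n+2).
  c_0 = 1/(7)^2 = 1/49.
  c_1 = 2/(7)^3 = 2/343.
  c_2 = 3/(7)^4 = 3/2401.
  c_3 = 4/(7)^5 = 4/16807.
The series is valid for |w/d| < 1, i.e. |z − z₀| < |d|.
Radius of convergence: R = |4 − z₀| = |7| = 7 (distance from z₀ to the singularity z = 4).

c_0 = 1/49, c_1 = 2/343, c_2 = 3/2401, c_3 = 4/16807; R = 7.


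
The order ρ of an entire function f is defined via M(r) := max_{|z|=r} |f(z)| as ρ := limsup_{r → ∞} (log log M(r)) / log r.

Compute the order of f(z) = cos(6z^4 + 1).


Write cos(w) = (e^{iw} ± e^{−iw})/(2 or 2i), so |cos(w)| ≤ e^{|w|}. With w = 6z^4 + 1, |w| ≤ 6r^4 + 1 on |z|=r, giving M(r) ≤ e^{6r^4 + 1} and ρ ≤ 4. For the lower bound, choose z on |z|=r with 6z^4 purely imaginary of modulus 6r^4; then |cos(6z^4 + 1)| grows like e^{6r^4}/2, so ρ ≥ 4. Hence ρ = 4.
Therefore ρ = 4.

Order ρ = 4.


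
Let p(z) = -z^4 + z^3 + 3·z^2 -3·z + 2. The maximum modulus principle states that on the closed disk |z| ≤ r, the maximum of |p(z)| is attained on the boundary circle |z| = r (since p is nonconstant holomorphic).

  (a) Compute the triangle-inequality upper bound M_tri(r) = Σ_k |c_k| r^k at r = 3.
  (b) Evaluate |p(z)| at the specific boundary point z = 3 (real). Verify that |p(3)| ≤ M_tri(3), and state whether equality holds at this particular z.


Coefficients: c_0 = 2, c_1 = -3, c_2 = 3, c_3 = 1, c_4 = -1. Radius r = 3.
Part (a). Triangle bound: M_tri(r) = Σ_k |c_k| r^k
  = |2|·3^0 + |-3|·3^1 + |3|·3^2 + |1|·3^3 + |-1|·3^4
  = 2 + 9 + 27 + 27 + 81 = 146.
This bounds M(r) := max_{|z|=r} |p(z)| from above; equality holds iff all terms c_k z^k can be made to align in phase at a single z on |z|=r.
Part (b). At z = 3 (real, on the circle |z| = r):
  p(3) = (2)·3^0 + (-3)·3^1 + (3)·3^2 + (1)·3^3 + (-1)·3^4 = -34.
  |p(3)| = 34.
Check: |p(3)| = 34 ≤ 146 = M_tri(3). ✓ Equality does not hold at z = 3 (the coefficients have mixed signs, so the terms do not all align in phase there).

M_tri(3) = 146; |p(3)| = 34; equality at z=3: no.


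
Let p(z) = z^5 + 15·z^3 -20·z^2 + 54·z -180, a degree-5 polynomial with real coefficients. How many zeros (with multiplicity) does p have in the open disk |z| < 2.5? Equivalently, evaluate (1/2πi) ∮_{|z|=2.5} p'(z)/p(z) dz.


The zeros of p are: (0 + 3i), (0 - 3i), (-1 + 3i), (-1 - 3i), 2.
Their magnitudes are: 3, 3, 3.162, 3.162, 2.
Zeros with |z| < R = 2.5: 2.
Count = 1.
By the argument principle, (1/2πi) ∮_{|z|=R} p'(z)/p(z) dz equals exactly this count.

Number of zeros inside |z| < 2.5: 1.


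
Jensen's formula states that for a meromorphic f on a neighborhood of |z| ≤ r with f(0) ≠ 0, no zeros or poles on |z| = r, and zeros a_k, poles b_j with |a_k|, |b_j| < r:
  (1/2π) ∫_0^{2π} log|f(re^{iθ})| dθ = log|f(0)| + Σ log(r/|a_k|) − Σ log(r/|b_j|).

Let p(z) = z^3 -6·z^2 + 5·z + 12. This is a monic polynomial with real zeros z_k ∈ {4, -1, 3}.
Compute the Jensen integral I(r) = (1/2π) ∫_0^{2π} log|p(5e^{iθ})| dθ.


Zeros: -1, 3, 4; r = 5.
Inside |z| < r: -1, 3, 4. Outside (|z| ≥ r): ∅.
p(0) = 12, so log|p(0)| = log(12) = 2.4849.
Apply Jensen: I(r) = log|p(0)| + Σ_k log(r/|z_k|), summed over zeros inside |z| < r.
  log(r/|z_k|) for z_k = 4: log(5/4) = 0.2231
  log(r/|z_k|) for z_k = -1: log(5/1) = 1.6094
  log(r/|z_k|) for z_k = 3: log(5/3) = 0.5108
Sum over inside zeros: 2.3434.
I(r) = log|p(0)| + (inside sum) = 2.4849 + 2.3434 = 4.8283.
Closed form (all zeros inside, monic): I(r) = n·log(r) = 3·log(5) = 4.8283. ✓

I(r) ≈ 4.8283.


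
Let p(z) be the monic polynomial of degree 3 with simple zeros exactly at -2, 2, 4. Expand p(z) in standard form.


The polynomial is p(z) = ∏_{α ∈ S} (z − α), where S = {-2, 2, 4}.
Expanding the product yields: p(z) = z^3 -4·z^2 -4·z + 16.
The resulting polynomial has degree 3 and real coefficients as required.

p(z) = z^3 -4·z^2 -4·z + 16.


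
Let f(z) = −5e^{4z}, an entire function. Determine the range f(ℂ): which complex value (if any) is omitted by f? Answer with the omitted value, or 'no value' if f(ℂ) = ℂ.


Little Picard bounds the complement of f(ℂ) to at most one point.
e^{4z} is never zero on ℂ, so -5·e^{4z} takes every value in ℂ ∖ {0}. Adding 0 shifts the range to ℂ ∖ {0}. Thus f omits exactly the value 0.

Omitted value: 0.


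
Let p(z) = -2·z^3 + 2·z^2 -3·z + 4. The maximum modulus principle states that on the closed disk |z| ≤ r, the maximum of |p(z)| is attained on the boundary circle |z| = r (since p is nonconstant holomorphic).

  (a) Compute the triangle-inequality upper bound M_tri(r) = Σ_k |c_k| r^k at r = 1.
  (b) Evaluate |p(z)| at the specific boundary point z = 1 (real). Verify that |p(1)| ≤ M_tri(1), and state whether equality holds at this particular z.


Coefficients: c_0 = 4, c_1 = -3, c_2 = 2, c_3 = -2. Radius r = 1.
Part (a). Triangle bound: M_tri(r) = Σ_k |c_k| r^k
  = |4|·1^0 + |-3|·1^1 + |2|·1^2 + |-2|·1^3
  = 4 + 3 + 2 + 2 = 11.
This bounds M(r) := max_{|z|=r} |p(z)| from above; equality holds iff all terms c_k z^k can be made to align in phase at a single z on |z|=r.
Part (b). At z = 1 (real, on the circle |z| = r):
  p(1) = (4)·1^0 + (-3)·1^1 + (2)·1^2 + (-2)·1^3 = 1.
  |p(1)| = 1.
Check: |p(1)| = 1 ≤ 11 = M_tri(1). ✓ Equality does not hold at z = 1 (the coefficients have mixed signs, so the terms do not all align in phase there).

M_tri(1) = 11; |p(1)| = 1; equality at z=1: no.


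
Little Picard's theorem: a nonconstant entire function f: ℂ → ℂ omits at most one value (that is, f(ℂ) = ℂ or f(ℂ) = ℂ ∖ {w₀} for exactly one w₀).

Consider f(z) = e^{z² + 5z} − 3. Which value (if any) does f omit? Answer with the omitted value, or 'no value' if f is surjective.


Little Picard bounds the complement of f(ℂ) to at most one point.
The exponent g(z) = z² + 5z is a nonconstant polynomial, hence surjective onto ℂ. So e^{g(z)} takes every value in {e^w : w ∈ ℂ} = ℂ ∖ {0}. Adding -3 shifts the range to ℂ ∖ {-3}. f omits exactly -3.

Omitted value: -3.


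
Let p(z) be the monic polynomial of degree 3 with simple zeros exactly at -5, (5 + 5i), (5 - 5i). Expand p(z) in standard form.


The polynomial is p(z) = ∏_{α ∈ S} (z − α), where S = {-5, (5 + 5i), (5 - 5i)}.
Expanding the product yields: p(z) = z^3 -5·z^2 + 250.
Note conjugate pairs combine to real quadratics: (z − (5+5i))(z − (5−5i)) = z² − 10z + 50.
The resulting polynomial has degree 3 and real coefficients as required.

p(z) = z^3 -5·z^2 + 250.


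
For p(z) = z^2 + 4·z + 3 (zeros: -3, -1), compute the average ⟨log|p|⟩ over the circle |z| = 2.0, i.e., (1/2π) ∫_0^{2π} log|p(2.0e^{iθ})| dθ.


Zeros: -3, -1; r = 2.0.
Inside |z| < r: -1. Outside (|z| ≥ r): -3.
p(0) = 3, so log|p(0)| = log(3) = 1.0986.
Apply Jensen: I(r) = log|p(0)| + Σ_k log(r/|z_k|), summed over zeros inside |z| < r.
  log(r/|z_k|) for z_k = -1: log(2.0/1) = 0.6931
  Outside zeros (-3) contribute nothing to the Jensen sum.
Sum over inside zeros: 0.6931.
I(r) = log|p(0)| + (inside sum) = 1.0986 + 0.6931 = 1.7918.
Note: since some zeros are outside |z| ≤ r, the simplified n·log(r) form does NOT apply — only the inside zeros contribute.

I(r) ≈ 1.7918.


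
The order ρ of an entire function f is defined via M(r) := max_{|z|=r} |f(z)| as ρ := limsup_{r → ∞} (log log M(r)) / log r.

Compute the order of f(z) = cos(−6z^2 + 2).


Write cos(w) = (e^{iw} ± e^{−iw})/(2 or 2i), so |cos(w)| ≤ e^{|w|}. With w = −6z^2 + 2, |w| ≤ 6r^2 + 2 on |z|=r, giving M(r) ≤ e^{6r^2 + 2} and ρ ≤ 2. For the lower bound, choose z on |z|=r with -6z^2 purely imaginary of modulus 6r^2; then |cos(−6z^2 + 2)| grows like e^{6r^2}/2, so ρ ≥ 2. Hence ρ = 2.
Therefore ρ = 2.

Order ρ = 2.


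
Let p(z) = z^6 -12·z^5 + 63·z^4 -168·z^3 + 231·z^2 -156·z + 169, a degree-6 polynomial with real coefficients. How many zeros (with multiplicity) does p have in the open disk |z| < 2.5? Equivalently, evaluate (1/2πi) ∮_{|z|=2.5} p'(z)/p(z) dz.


The zeros of p are: (0 + 1i), (0 - 1i), (3 + 2i), (3 - 2i), (3 + 2i), (3 - 2i).
Their magnitudes are: 1, 1, 3.606, 3.606, 3.606, 3.606.
Zeros with |z| < R = 2.5: (0 + 1i), (0 - 1i).
Count = 2.
By the argument principle, (1/2πi) ∮_{|z|=R} p'(z)/p(z) dz equals exactly this count.

Number of zeros inside |z| < 2.5: 2.


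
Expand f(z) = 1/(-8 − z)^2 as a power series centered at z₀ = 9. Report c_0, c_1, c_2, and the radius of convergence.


Let w = z − z₀, so z = z₀ + w.
Then -8 − z = -8 − (z₀ + w) = (-8 − z₀) − w = -17 − w.
f(z) = 1/(-17 − w)^2 = (1/(-17)^2) · (1 − w/(-17))^{−2}.
By the binomial series (1−u)^{−2} = Σ_{n≥0} C(n+1, 1) u^n for |u|<1, with u = w/(-17):
  c_n = C(n+1, 1) / (-17)^(n+2).
  c_0 = 1/(-17)^2 = 1/289.
  c_1 = 2/(-17)^3 = -2/4913.
  c_2 = 3/(-17)^4 = 3/83521.
The series is valid for |w/d| < 1, i.e. |z − z₀| < |d|.
Radius of convergence: R = |-8 − z₀| = |-17| = 17 (distance from z₀ to the singularity z = -8).

c_0 = 1/289, c_1 = -2/4913, c_2 = 3/83521; R = 17.


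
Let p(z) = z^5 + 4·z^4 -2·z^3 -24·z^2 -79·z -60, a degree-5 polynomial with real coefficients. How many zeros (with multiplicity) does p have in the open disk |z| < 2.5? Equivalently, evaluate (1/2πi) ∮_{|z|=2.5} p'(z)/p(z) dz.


The zeros of p are: 3, -1, (-1 + 2i), (-1 - 2i), -4.
Their magnitudes are: 3, 1, 2.236, 2.236, 4.
Zeros with |z| < R = 2.5: -1, (-1 + 2i), (-1 - 2i).
Count = 3.
By the argument principle, (1/2πi) ∮_{|z|=R} p'(z)/p(z) dz equals exactly this count.

Number of zeros inside |z| < 2.5: 3.


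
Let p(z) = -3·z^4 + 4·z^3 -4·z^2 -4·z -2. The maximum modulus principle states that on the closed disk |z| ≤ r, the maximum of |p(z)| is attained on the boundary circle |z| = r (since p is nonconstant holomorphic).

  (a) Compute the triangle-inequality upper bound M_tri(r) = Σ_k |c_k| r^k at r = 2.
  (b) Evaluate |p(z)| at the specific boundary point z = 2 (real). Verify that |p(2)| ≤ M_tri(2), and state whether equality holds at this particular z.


Coefficients: c_0 = -2, c_1 = -4, c_2 = -4, c_3 = 4, c_4 = -3. Radius r = 2.
Part (a). Triangle bound: M_tri(r) = Σ_k |c_k| r^k
  = |-2|·2^0 + |-4|·2^1 + |-4|·2^2 + |4|·2^3 + |-3|·2^4
  = 2 + 8 + 16 + 32 + 48 = 106.
This bounds M(r) := max_{|z|=r} |p(z)| from above; equality holds iff all terms c_k z^k can be made to align in phase at a single z on |z|=r.
Part (b). At z = 2 (real, on the circle |z| = r):
  p(2) = (-2)·2^0 + (-4)·2^1 + (-4)·2^2 + (4)·2^3 + (-3)·2^4 = -42.
  |p(2)| = 42.
Check: |p(2)| = 42 ≤ 106 = M_tri(2). ✓ Equality does not hold at z = 2 (the coefficients have mixed signs, so the terms do not all align in phase there).

M_tri(2) = 106; |p(2)| = 42; equality at z=2: no.


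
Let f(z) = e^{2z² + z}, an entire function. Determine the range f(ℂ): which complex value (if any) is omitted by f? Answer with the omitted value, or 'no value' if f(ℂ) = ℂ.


Little Picard bounds the complement of f(ℂ) to at most one point.
The exponent g(z) = 2z² + z is a nonconstant polynomial, hence surjective onto ℂ. So e^{g(z)} takes every value in {e^w : w ∈ ℂ} = ℂ ∖ {0}. Adding 0 shifts the range to ℂ ∖ {0}. f omits exactly 0.

Omitted value: 0.


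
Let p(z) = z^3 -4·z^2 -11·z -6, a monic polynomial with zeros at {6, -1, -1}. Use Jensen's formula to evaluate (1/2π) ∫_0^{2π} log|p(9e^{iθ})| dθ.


Zeros: -1, -1, 6; r = 9.
Inside |z| < r: -1, -1, 6. Outside (|z| ≥ r): ∅.
p(0) = -6, so log|p(0)| = log(6) = 1.7918.
Apply Jensen: I(r) = log|p(0)| + Σ_k log(r/|z_k|), summed over zeros inside |z| < r.
  log(r/|z_k|) for z_k = 6: log(9/6) = 0.4055
  log(r/|z_k|) for z_k = -1: log(9/1) = 2.1972
  log(r/|z_k|) for z_k = -1: log(9/1) = 2.1972
Sum over inside zeros: 4.7999.
I(r) = log|p(0)| + (inside sum) = 1.7918 + 4.7999 = 6.5917.
Closed form (all zeros inside, monic): I(r) = n·log(r) = 3·log(9) = 6.5917. ✓

I(r) ≈ 6.5917.


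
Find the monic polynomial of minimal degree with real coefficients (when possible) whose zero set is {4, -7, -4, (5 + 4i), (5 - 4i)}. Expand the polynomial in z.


The polynomial is p(z) = ∏_{α ∈ S} (z − α), where S = {4, -7, -4, (5 + 4i), (5 - 4i)}.
Expanding the product yields: p(z) = z^5 -3·z^4 -45·z^3 + 335·z^2 + 464·z -4592.
Note conjugate pairs combine to real quadratics: (z − (5+4i))(z − (5−4i)) = z² − 10z + 41.
The resulting polynomial has degree 5 and real coefficients as required.

p(z) = z^5 -3·z^4 -45·z^3 + 335·z^2 + 464·z -4592.


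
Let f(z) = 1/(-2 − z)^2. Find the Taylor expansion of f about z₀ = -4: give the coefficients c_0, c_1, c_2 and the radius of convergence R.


Let w = z − z₀, so z = z₀ + w.
Then -2 − z = -2 − (z₀ + w) = (-2 − z₀) − w = 2 − w.
f(z) = 1/(2 − w)^2 = (1/(2)^2) · (1 − w/(2))^{−2}.
By the binomial series (1−u)^{−2} = Σ_{n≥0} C(n+1, 1) u^n for |u|<1, with u = w/(2):
  c_n = C(n+1, 1) / (2)^(n+2).
  c_0 = 1/(2)^2 = 1/4.
  c_1 = 2/(2)^3 = 1/4.
  c_2 = 3/(2)^4 = 3/16.
The series is valid for |w/d| < 1, i.e. |z − z₀| < |d|.
Radius of convergence: R = |-2 − z₀| = |2| = 2 (distance from z₀ to the singularity z = -2).

c_0 = 1/4, c_1 = 1/4, c_2 = 3/16; R = 2.


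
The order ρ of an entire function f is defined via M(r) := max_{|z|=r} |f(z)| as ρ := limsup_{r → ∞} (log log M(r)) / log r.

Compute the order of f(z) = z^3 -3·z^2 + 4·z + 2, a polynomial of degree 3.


|f(z)| ≤ Σ|c_k|·r^k = O(r^3) as r → ∞. Polynomial growth is O(e^{r^ε}) for every ε > 0 (since r^3/e^{r^ε} → 0), so ρ ≤ ε for all ε > 0, i.e. ρ = 0. Every nonconstant polynomial has order 0.
Therefore ρ = 0.

Order ρ = 0.


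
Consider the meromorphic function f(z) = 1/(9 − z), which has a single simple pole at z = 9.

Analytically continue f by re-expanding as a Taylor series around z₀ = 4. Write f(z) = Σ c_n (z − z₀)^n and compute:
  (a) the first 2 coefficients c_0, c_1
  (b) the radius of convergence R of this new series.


Let w = z − z₀, so z = z₀ + w.
Then 9 − z = 9 − (z₀ + w) = (9 − z₀) − w = 5 − w.
f(z) = 1/(5 − w) = (1/(5)) · 1/(1 − w/(5)) = Σ_{n≥0} w^n / (5)^(n+1).
So c_n = 1/(5)^(n+1):
  c_0 = 1/(5)^1 = 1/5.
  c_1 = 1/(5)^2 = 1/25.
The series is valid for |w/d| < 1, i.e. |z − z₀| < |d|.
Radius of convergence: R = |9 − z₀| = |5| = 5 (distance from z₀ to the singularity z = 9).

c_0 = 1/5, c_1 = 1/25; R = 5.


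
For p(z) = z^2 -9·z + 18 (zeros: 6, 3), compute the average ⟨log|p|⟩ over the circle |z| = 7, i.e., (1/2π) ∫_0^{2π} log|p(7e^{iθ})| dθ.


Zeros: 3, 6; r = 7.
Inside |z| < r: 3, 6. Outside (|z| ≥ r): ∅.
p(0) = 18, so log|p(0)| = log(18) = 2.8904.
Apply Jensen: I(r) = log|p(0)| + Σ_k log(r/|z_k|), summed over zeros inside |z| < r.
  log(r/|z_k|) for z_k = 6: log(7/6) = 0.1542
  log(r/|z_k|) for z_k = 3: log(7/3) = 0.8473
Sum over inside zeros: 1.0014.
I(r) = log|p(0)| + (inside sum) = 2.8904 + 1.0014 = 3.8918.
Closed form (all zeros inside, monic): I(r) = n·log(r) = 2·log(7) = 3.8918. ✓

I(r) ≈ 3.8918.


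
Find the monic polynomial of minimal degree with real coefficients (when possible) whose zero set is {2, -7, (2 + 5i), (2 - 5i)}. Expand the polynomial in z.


The polynomial is p(z) = ∏_{α ∈ S} (z − α), where S = {2, -7, (2 + 5i), (2 - 5i)}.
Expanding the product yields: p(z) = z^4 + z^3 -5·z^2 + 201·z -406.
Note conjugate pairs combine to real quadratics: (z − (2+5i))(z − (2−5i)) = z² − 4z + 29.
The resulting polynomial has degree 4 and real coefficients as required.

p(z) = z^4 + z^3 -5·z^2 + 201·z -406.


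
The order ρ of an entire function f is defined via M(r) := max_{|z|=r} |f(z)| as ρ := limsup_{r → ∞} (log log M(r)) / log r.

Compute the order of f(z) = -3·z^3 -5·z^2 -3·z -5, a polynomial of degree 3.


|f(z)| ≤ Σ|c_k|·r^k = O(r^3) as r → ∞. Polynomial growth is O(e^{r^ε}) for every ε > 0 (since r^3/e^{r^ε} → 0), so ρ ≤ ε for all ε > 0, i.e. ρ = 0. Every nonconstant polynomial has order 0.
Therefore ρ = 0.

Order ρ = 0.


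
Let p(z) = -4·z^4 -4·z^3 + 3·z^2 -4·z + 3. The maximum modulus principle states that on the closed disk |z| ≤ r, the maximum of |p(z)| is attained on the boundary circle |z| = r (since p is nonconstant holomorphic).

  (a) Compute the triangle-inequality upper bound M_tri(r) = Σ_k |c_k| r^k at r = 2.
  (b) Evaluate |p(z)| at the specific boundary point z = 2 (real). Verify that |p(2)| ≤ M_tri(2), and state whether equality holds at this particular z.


Coefficients: c_0 = 3, c_1 = -4, c_2 = 3, c_3 = -4, c_4 = -4. Radius r = 2.
Part (a). Triangle bound: M_tri(r) = Σ_k |c_k| r^k
  = |3|·2^0 + |-4|·2^1 + |3|·2^2 + |-4|·2^3 + |-4|·2^4
  = 3 + 8 + 12 + 32 + 64 = 119.
This bounds M(r) := max_{|z|=r} |p(z)| from above; equality holds iff all terms c_k z^k can be made to align in phase at a single z on |z|=r.
Part (b). At z = 2 (real, on the circle |z| = r):
  p(2) = (3)·2^0 + (-4)·2^1 + (3)·2^2 + (-4)·2^3 + (-4)·2^4 = -89.
  |p(2)| = 89.
Check: |p(2)| = 89 ≤ 119 = M_tri(2). ✓ Equality does not hold at z = 2 (the coefficients have mixed signs, so the terms do not all align in phase there).

M_tri(2) = 119; |p(2)| = 89; equality at z=2: no.


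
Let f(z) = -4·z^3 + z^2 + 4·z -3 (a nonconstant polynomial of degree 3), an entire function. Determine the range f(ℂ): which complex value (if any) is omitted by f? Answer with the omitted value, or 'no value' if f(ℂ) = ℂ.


Little Picard bounds the complement of f(ℂ) to at most one point.
For every w ∈ ℂ, the equation p(z) − w = 0 is a nonconstant polynomial in z and hence has at least one root by the fundamental theorem of algebra. So p is surjective onto ℂ, omitting no value.

Omitted value: no value.


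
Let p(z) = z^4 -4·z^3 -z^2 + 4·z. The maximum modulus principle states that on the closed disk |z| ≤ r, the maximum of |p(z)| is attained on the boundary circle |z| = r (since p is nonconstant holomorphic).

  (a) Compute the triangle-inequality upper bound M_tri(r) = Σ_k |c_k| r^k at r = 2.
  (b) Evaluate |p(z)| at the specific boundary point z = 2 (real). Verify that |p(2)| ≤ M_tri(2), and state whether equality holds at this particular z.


Coefficients: c_0 = 0, c_1 = 4, c_2 = -1, c_3 = -4, c_4 = 1. Radius r = 2.
Part (a). Triangle bound: M_tri(r) = Σ_k |c_k| r^k
  = |0|·2^0 + |4|·2^1 + |-1|·2^2 + |-4|·2^3 + |1|·2^4
  = 0 + 8 + 4 + 32 + 16 = 60.
This bounds M(r) := max_{|z|=r} |p(z)| from above; equality holds iff all terms c_k z^k can be made to align in phase at a single z on |z|=r.
Part (b). At z = 2 (real, on the circle |z| = r):
  p(2) = (0)·2^0 + (4)·2^1 + (-1)·2^2 + (-4)·2^3 + (1)·2^4 = -12.
  |p(2)| = 12.
Check: |p(2)| = 12 ≤ 60 = M_tri(2). ✓ Equality does not hold at z = 2 (the coefficients have mixed signs, so the terms do not all align in phase there).

M_tri(2) = 60; |p(2)| = 12; equality at z=2: no.


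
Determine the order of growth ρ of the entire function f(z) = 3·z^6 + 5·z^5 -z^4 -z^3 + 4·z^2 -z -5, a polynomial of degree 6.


|f(z)| ≤ Σ|c_k|·r^k = O(r^6) as r → ∞. Polynomial growth is O(e^{r^ε}) for every ε > 0 (since r^6/e^{r^ε} → 0), so ρ ≤ ε for all ε > 0, i.e. ρ = 0. Every nonconstant polynomial has order 0.
Therefore ρ = 0.

Order ρ = 0.


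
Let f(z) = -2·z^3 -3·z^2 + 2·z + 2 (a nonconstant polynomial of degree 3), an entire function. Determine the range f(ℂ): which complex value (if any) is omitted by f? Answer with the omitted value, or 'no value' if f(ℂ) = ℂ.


Little Picard bounds the complement of f(ℂ) to at most one point.
For every w ∈ ℂ, the equation p(z) − w = 0 is a nonconstant polynomial in z and hence has at least one root by the fundamental theorem of algebra. So p is surjective onto ℂ, omitting no value.

Omitted value: no value.


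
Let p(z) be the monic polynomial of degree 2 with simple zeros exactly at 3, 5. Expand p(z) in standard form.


The polynomial is p(z) = ∏_{α ∈ S} (z − α), where S = {3, 5}.
Expanding the product yields: p(z) = z^2 -8·z + 15.
The resulting polynomial has degree 2 and real coefficients as required.

p(z) = z^2 -8·z + 15.


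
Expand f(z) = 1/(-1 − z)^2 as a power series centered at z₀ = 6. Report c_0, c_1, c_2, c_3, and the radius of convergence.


Let w = z − z₀, so z = z₀ + w.
Then -1 − z = -1 − (z₀ + w) = (-1 − z₀) − w = -7 − w.
f(z) = 1/(-7 − w)^2 = (1/(-7)^2) · (1 − w/(-7))^{−2}.
By the binomial series (1−u)^{−2} = Σ_{n≥0} C(n+1, 1) u^n for |u|<1, with u = w/(-7):
  c_n = C(n+1, 1) / (-7)^(n+2).
  c_0 = 1/(-7)^2 = 1/49.
  c_1 = 2/(-7)^3 = -2/343.
  c_2 = 3/(-7)^4 = 3/2401.
  c_3 = 4/(-7)^5 = -4/16807.
The series is valid for |w/d| < 1, i.e. |z − z₀| < |d|.
Radius of convergence: R = |-1 − z₀| = |-7| = 7 (distance from z₀ to the singularity z = -1).

c_0 = 1/49, c_1 = -2/343, c_2 = 3/2401, c_3 = -4/16807; R = 7.


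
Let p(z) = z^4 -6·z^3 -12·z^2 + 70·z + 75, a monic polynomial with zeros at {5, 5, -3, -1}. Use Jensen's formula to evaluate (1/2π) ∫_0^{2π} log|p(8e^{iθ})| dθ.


Zeros: -3, -1, 5, 5; r = 8.
Inside |z| < r: -3, -1, 5, 5. Outside (|z| ≥ r): ∅.
p(0) = 75, so log|p(0)| = log(75) = 4.3175.
Apply Jensen: I(r) = log|p(0)| + Σ_k log(r/|z_k|), summed over zeros inside |z| < r.
  log(r/|z_k|) for z_k = 5: log(8/5) = 0.4700
  log(r/|z_k|) for z_k = 5: log(8/5) = 0.4700
  log(r/|z_k|) for z_k = -3: log(8/3) = 0.9808
  log(r/|z_k|) for z_k = -1: log(8/1) = 2.0794
Sum over inside zeros: 4.0003.
I(r) = log|p(0)| + (inside sum) = 4.3175 + 4.0003 = 8.3178.
Closed form (all zeros inside, monic): I(r) = n·log(r) = 4·log(8) = 8.3178. ✓

I(r) ≈ 8.3178.


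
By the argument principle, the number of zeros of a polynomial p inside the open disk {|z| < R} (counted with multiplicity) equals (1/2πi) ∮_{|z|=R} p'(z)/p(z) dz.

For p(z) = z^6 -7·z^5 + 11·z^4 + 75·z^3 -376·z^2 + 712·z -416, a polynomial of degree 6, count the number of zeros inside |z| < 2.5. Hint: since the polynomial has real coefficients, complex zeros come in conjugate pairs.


The zeros of p are: 1, (2 + 2i), (2 - 2i), -4, (3 + 2i), (3 - 2i).
Their magnitudes are: 1, 2.828, 2.828, 4, 3.606, 3.606.
Zeros with |z| < R = 2.5: 1.
Count = 1.
By the argument principle, (1/2πi) ∮_{|z|=R} p'(z)/p(z) dz equals exactly this count.

Number of zeros inside |z| < 2.5: 1.


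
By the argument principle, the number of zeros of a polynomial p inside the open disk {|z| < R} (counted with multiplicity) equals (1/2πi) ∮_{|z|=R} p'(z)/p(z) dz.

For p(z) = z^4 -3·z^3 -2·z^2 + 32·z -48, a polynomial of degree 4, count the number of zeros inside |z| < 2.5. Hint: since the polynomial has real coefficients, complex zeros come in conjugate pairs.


The zeros of p are: 2, (2 + 2i), (2 - 2i), -3.
Their magnitudes are: 2, 2.828, 2.828, 3.
Zeros with |z| < R = 2.5: 2.
Count = 1.
By the argument principle, (1/2πi) ∮_{|z|=R} p'(z)/p(z) dz equals exactly this count.

Number of zeros inside |z| < 2.5: 1.


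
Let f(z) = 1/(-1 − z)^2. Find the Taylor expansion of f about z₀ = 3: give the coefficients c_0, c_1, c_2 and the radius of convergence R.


Let w = z − z₀, so z = z₀ + w.
Then -1 − z = -1 − (z₀ + w) = (-1 − z₀) − w = -4 − w.
f(z) = 1/(-4 − w)^2 = (1/(-4)^2) · (1 − w/(-4))^{−2}.
By the binomial series (1−u)^{−2} = Σ_{n≥0} C(n+1, 1) u^n for |u|<1, with u = w/(-4):
  c_n = C(n+1, 1) / (-4)^(n+2).
  c_0 = 1/(-4)^2 = 1/16.
  c_1 = 2/(-4)^3 = -1/32.
  c_2 = 3/(-4)^4 = 3/256.
The series is valid for |w/d| < 1, i.e. |z − z₀| < |d|.
Radius of convergence: R = |-1 − z₀| = |-4| = 4 (distance from z₀ to the singularity z = -1).

c_0 = 1/16, c_1 = -1/32, c_2 = 3/256; R = 4.


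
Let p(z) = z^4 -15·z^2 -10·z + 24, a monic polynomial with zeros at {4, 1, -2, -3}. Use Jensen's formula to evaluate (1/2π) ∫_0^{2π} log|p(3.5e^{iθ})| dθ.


Zeros: -3, -2, 1, 4; r = 3.5.
Inside |z| < r: -3, -2, 1. Outside (|z| ≥ r): 4.
p(0) = 24, so log|p(0)| = log(24) = 3.1781.
Apply Jensen: I(r) = log|p(0)| + Σ_k log(r/|z_k|), summed over zeros inside |z| < r.
  log(r/|z_k|) for z_k = 1: log(3.5/1) = 1.2528
  log(r/|z_k|) for z_k = -2: log(3.5/2) = 0.5596
  log(r/|z_k|) for z_k = -3: log(3.5/3) = 0.1542
  Outside zeros (4) contribute nothing to the Jensen sum.
Sum over inside zeros: 1.9665.
I(r) = log|p(0)| + (inside sum) = 3.1781 + 1.9665 = 5.1446.
Note: since some zeros are outside |z| ≤ r, the simplified n·log(r) form does NOT apply — only the inside zeros contribute.

I(r) ≈ 5.1446.


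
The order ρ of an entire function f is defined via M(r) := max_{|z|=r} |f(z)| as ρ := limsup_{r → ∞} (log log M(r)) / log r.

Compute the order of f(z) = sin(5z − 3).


sin(w) is a linear combination of e^{iw} and e^{−iw} (or e^w, e^{−w} in the hyperbolic case), so |sin(w)| ≤ e^{|w|}. With w = 5z − 3, |w| ≤ 5|z| + 3 = 5r + 3 on |z| = r, giving M(r) ≤ e^{5r + 3}, so ρ ≤ 1. On a suitable ray (z = it for sin/cos; z = t for sinh/cosh, t real → ∞), |sin(5z − 3)| grows like e^{5|t|}/2, so ρ ≥ 1. Hence ρ = 1.
Therefore ρ = 1.

Order ρ = 1.


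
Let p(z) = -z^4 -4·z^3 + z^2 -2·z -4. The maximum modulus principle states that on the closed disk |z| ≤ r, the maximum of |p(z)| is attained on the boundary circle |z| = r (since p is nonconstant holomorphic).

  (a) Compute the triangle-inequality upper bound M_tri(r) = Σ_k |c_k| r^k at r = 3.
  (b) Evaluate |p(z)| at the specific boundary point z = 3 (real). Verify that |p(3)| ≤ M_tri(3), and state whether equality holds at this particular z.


Coefficients: c_0 = -4, c_1 = -2, c_2 = 1, c_3 = -4, c_4 = -1. Radius r = 3.
Part (a). Triangle bound: M_tri(r) = Σ_k |c_k| r^k
  = |-4|·3^0 + |-2|·3^1 + |1|·3^2 + |-4|·3^3 + |-1|·3^4
  = 4 + 6 + 9 + 108 + 81 = 208.
This bounds M(r) := max_{|z|=r} |p(z)| from above; equality holds iff all terms c_k z^k can be made to align in phase at a single z on |z|=r.
Part (b). At z = 3 (real, on the circle |z| = r):
  p(3) = (-4)·3^0 + (-2)·3^1 + (1)·3^2 + (-4)·3^3 + (-1)·3^4 = -190.
  |p(3)| = 190.
Check: |p(3)| = 190 ≤ 208 = M_tri(3). ✓ Equality does not hold at z = 3 (the coefficients have mixed signs, so the terms do not all align in phase there).

M_tri(3) = 208; |p(3)| = 190; equality at z=3: no.


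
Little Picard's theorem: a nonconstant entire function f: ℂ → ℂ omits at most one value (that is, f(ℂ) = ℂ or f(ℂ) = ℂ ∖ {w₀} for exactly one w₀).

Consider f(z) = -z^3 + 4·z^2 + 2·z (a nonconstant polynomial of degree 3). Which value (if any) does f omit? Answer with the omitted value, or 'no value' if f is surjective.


Little Picard bounds the complement of f(ℂ) to at most one point.
For every w ∈ ℂ, the equation p(z) − w = 0 is a nonconstant polynomial in z and hence has at least one root by the fundamental theorem of algebra. So p is surjective onto ℂ, omitting no value.

Omitted value: no value.


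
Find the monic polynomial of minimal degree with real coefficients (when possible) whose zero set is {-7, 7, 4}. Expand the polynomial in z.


The polynomial is p(z) = ∏_{α ∈ S} (z − α), where S = {-7, 7, 4}.
Expanding the product yields: p(z) = z^3 -4·z^2 -49·z + 196.
The resulting polynomial has degree 3 and real coefficients as required.

p(z) = z^3 -4·z^2 -49·z + 196.


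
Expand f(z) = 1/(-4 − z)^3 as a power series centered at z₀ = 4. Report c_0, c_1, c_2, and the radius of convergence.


Let w = z − z₀, so z = z₀ + w.
Then -4 − z = -4 − (z₀ + w) = (-4 − z₀) − w = -8 − w.
f(z) = 1/(-8 − w)^3 = (1/(-8)^3) · (1 − w/(-8))^{−3}.
By the binomial series (1−u)^{−3} = Σ_{n≥0} C(n+2, 2) u^n for |u|<1, with u = w/(-8):
  c_n = C(n+2, 2) / (-8)^(n+3).
  c_0 = 1/(-8)^3 = -1/512.
  c_1 = 3/(-8)^4 = 3/4096.
  c_2 = 6/(-8)^5 = -3/16384.
The series is valid for |w/d| < 1, i.e. |z − z₀| < |d|.
Radius of convergence: R = |-4 − z₀| = |-8| = 8 (distance from z₀ to the singularity z = -4).

c_0 = -1/512, c_1 = 3/4096, c_2 = -3/16384; R = 8.


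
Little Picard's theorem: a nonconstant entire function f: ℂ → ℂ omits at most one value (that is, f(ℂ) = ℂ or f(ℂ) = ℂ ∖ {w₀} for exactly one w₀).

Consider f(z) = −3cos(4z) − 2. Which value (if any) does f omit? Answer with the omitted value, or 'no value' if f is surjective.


Little Picard bounds the complement of f(ℂ) to at most one point.
cos is entire and surjective onto ℂ: for every w ∈ ℂ, cos(ζ) = w has a solution ζ ∈ ℂ (e.g., via the complex inverse arccos). With ζ = 4z this gives z = ζ/(4). Then -3·cos(4z) takes every value in -3·ℂ = ℂ, and adding -2 is a bijection of ℂ. So f is surjective and omits no value. (Note: only on the real line is cos bounded by [−1, 1].)

Omitted value: no value.


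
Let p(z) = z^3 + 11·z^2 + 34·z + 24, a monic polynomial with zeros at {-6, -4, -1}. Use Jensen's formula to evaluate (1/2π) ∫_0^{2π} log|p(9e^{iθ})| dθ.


Zeros: -6, -4, -1; r = 9.
Inside |z| < r: -6, -4, -1. Outside (|z| ≥ r): ∅.
p(0) = 24, so log|p(0)| = log(24) = 3.1781.
Apply Jensen: I(r) = log|p(0)| + Σ_k log(r/|z_k|), summed over zeros inside |z| < r.
  log(r/|z_k|) for z_k = -6: log(9/6) = 0.4055
  log(r/|z_k|) for z_k = -4: log(9/4) = 0.8109
  log(r/|z_k|) for z_k = -1: log(9/1) = 2.1972
Sum over inside zeros: 3.4136.
I(r) = log|p(0)| + (inside sum) = 3.1781 + 3.4136 = 6.5917.
Closed form (all zeros inside, monic): I(r) = n·log(r) = 3·log(9) = 6.5917. ✓

I(r) ≈ 6.5917.


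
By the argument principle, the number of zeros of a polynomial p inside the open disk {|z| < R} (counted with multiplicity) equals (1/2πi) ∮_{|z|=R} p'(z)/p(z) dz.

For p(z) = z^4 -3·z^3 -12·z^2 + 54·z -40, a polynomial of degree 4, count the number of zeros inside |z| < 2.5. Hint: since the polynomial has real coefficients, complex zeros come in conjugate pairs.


The zeros of p are: (3 + 1i), (3 - 1i), -4, 1.
Their magnitudes are: 3.162, 3.162, 4, 1.
Zeros with |z| < R = 2.5: 1.
Count = 1.
By the argument principle, (1/2πi) ∮_{|z|=R} p'(z)/p(z) dz equals exactly this count.

Number of zeros inside |z| < 2.5: 1.


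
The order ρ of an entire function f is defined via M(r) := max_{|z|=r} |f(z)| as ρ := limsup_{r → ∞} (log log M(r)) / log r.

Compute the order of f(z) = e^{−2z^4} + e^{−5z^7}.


Each summand is entire of order 4 and 7 respectively (as in the single-exponential case). The order of a sum is at most the max of the orders, so ρ ≤ 7. For the lower bound: on |z|=r choose arg z so that -5z^7 is real positive; then |e^{-5z^7}| = e^{5r^7} while |e^{-2z^4}| ≤ e^{2r^4} = o(e^{5r^7}). So |f| ≥ e^{5r^7}(1 − o(1)) and ρ ≥ 7. Hence ρ = max(4, 7) = 7.
Therefore ρ = 7.

Order ρ = 7.


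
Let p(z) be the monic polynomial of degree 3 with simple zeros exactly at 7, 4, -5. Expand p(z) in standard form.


The polynomial is p(z) = ∏_{α ∈ S} (z − α), where S = {7, 4, -5}.
Expanding the product yields: p(z) = z^3 -6·z^2 -27·z + 140.
The resulting polynomial has degree 3 and real coefficients as required.

p(z) = z^3 -6·z^2 -27·z + 140.


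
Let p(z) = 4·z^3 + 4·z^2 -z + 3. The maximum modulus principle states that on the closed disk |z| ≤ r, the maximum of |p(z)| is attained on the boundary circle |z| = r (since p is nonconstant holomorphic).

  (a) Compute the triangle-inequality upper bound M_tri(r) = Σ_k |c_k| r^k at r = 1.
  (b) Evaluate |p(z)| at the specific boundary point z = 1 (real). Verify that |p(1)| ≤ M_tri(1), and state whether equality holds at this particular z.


Coefficients: c_0 = 3, c_1 = -1, c_2 = 4, c_3 = 4. Radius r = 1.
Part (a). Triangle bound: M_tri(r) = Σ_k |c_k| r^k
  = |3|·1^0 + |-1|·1^1 + |4|·1^2 + |4|·1^3
  = 3 + 1 + 4 + 4 = 12.
This bounds M(r) := max_{|z|=r} |p(z)| from above; equality holds iff all terms c_k z^k can be made to align in phase at a single z on |z|=r.
Part (b). At z = 1 (real, on the circle |z| = r):
  p(1) = (3)·1^0 + (-1)·1^1 + (4)·1^2 + (4)·1^3 = 10.
  |p(1)| = 10.
Check: |p(1)| = 10 ≤ 12 = M_tri(1). ✓ Equality does not hold at z = 1 (the coefficients have mixed signs, so the terms do not all align in phase there).

M_tri(1) = 12; |p(1)| = 10; equality at z=1: no.


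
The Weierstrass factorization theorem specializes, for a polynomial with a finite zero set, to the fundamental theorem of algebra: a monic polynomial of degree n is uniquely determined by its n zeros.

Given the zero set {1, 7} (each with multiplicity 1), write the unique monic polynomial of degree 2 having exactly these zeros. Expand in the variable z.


The polynomial is p(z) = ∏_{α ∈ S} (z − α), where S = {1, 7}.
Expanding the product yields: p(z) = z^2 -8·z + 7.
The resulting polynomial has degree 2 and real coefficients as required.

p(z) = z^2 -8·z + 7.


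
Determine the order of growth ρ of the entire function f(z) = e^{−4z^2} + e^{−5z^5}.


Each summand is entire of order 2 and 5 respectively (as in the single-exponential case). The order of a sum is at most the max of the orders, so ρ ≤ 5. For the lower bound: on |z|=r choose arg z so that -5z^5 is real positive; then |e^{-5z^5}| = e^{5r^5} while |e^{-4z^2}| ≤ e^{4r^2} = o(e^{5r^5}). So |f| ≥ e^{5r^5}(1 − o(1)) and ρ ≥ 5. Hence ρ = max(2, 5) = 5.
Therefore ρ = 5.

Order ρ = 5.


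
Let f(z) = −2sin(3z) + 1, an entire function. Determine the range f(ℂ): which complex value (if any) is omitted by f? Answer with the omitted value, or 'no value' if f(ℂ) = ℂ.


Little Picard bounds the complement of f(ℂ) to at most one point.
sin is entire and surjective onto ℂ: for every w ∈ ℂ, sin(ζ) = w has a solution ζ ∈ ℂ (e.g., via the complex inverse arcsin). With ζ = 3z this gives z = ζ/(3). Then -2·sin(3z) takes every value in -2·ℂ = ℂ, and adding 1 is a bijection of ℂ. So f is surjective and omits no value. (Note: only on the real line is sin bounded by [−1, 1].)

Omitted value: no value.


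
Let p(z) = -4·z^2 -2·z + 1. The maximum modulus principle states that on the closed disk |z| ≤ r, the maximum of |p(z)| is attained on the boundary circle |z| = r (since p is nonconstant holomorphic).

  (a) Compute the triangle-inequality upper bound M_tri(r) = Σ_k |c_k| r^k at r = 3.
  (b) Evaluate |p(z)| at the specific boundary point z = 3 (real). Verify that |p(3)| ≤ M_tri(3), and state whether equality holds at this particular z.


Coefficients: c_0 = 1, c_1 = -2, c_2 = -4. Radius r = 3.
Part (a). Triangle bound: M_tri(r) = Σ_k |c_k| r^k
  = |1|·3^0 + |-2|·3^1 + |-4|·3^2
  = 1 + 6 + 36 = 43.
This bounds M(r) := max_{|z|=r} |p(z)| from above; equality holds iff all terms c_k z^k can be made to align in phase at a single z on |z|=r.
Part (b). At z = 3 (real, on the circle |z| = r):
  p(3) = (1)·3^0 + (-2)·3^1 + (-4)·3^2 = -41.
  |p(3)| = 41.
Check: |p(3)| = 41 ≤ 43 = M_tri(3). ✓ Equality does not hold at z = 3 (the coefficients have mixed signs, so the terms do not all align in phase there).

M_tri(3) = 43; |p(3)| = 41; equality at z=3: no.


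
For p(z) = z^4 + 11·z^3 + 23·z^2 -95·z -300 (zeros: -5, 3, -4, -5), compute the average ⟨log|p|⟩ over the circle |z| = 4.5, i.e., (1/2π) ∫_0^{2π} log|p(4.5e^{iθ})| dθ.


Zeros: -5, -5, -4, 3; r = 4.5.
Inside |z| < r: -4, 3. Outside (|z| ≥ r): -5, -5.
p(0) = -300, so log|p(0)| = log(300) = 5.7038.
Apply Jensen: I(r) = log|p(0)| + Σ_k log(r/|z_k|), summed over zeros inside |z| < r.
  log(r/|z_k|) for z_k = 3: log(4.5/3) = 0.4055
  log(r/|z_k|) for z_k = -4: log(4.5/4) = 0.1178
  Outside zeros (-5, -5) contribute nothing to the Jensen sum.
Sum over inside zeros: 0.5232.
I(r) = log|p(0)| + (inside sum) = 5.7038 + 0.5232 = 6.2270.
Note: since some zeros are outside |z| ≤ r, the simplified n·log(r) form does NOT apply — only the inside zeros contribute.

I(r) ≈ 6.2270.


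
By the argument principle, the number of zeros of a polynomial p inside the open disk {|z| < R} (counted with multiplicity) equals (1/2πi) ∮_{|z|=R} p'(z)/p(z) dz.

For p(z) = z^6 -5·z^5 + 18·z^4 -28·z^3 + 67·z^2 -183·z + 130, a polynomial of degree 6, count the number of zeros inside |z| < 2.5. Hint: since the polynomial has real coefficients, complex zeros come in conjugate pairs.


The zeros of p are: 1, (-1 + 2i), (-1 - 2i), 2, (2 + 3i), (2 - 3i).
Their magnitudes are: 1, 2.236, 2.236, 2, 3.606, 3.606.
Zeros with |z| < R = 2.5: 1, (-1 + 2i), (-1 - 2i), 2.
Count = 4.
By the argument principle, (1/2πi) ∮_{|z|=R} p'(z)/p(z) dz equals exactly this count.

Number of zeros inside |z| < 2.5: 4.


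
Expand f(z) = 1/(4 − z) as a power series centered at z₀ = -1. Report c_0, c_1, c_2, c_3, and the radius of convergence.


Let w = z − z₀, so z = z₀ + w.
Then 4 − z = 4 − (z₀ + w) = (4 − z₀) − w = 5 − w.
f(z) = 1/(5 − w) = (1/(5)) · 1/(1 − w/(5)) = Σ_{n≥0} w^n / (5)^(n+1).
So c_n = 1/(5)^(n+1):
  c_0 = 1/(5)^1 = 1/5.
  c_1 = 1/(5)^2 = 1/25.
  c_2 = 1/(5)^3 = 1/125.
  c_3 = 1/(5)^4 = 1/625.
The series is valid for |w/d| < 1, i.e. |z − z₀| < |d|.
Radius of convergence: R = |4 − z₀| = |5| = 5 (distance from z₀ to the singularity z = 4).

c_0 = 1/5, c_1 = 1/25, c_2 = 1/125, c_3 = 1/625; R = 5.


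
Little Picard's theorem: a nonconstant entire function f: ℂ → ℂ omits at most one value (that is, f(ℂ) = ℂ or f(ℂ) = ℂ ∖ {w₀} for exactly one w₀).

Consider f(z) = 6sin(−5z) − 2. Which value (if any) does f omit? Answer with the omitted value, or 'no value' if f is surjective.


Little Picard bounds the complement of f(ℂ) to at most one point.
sin is entire and surjective onto ℂ: for every w ∈ ℂ, sin(ζ) = w has a solution ζ ∈ ℂ (e.g., via the complex inverse arcsin). With ζ = −5z this gives z = ζ/(-5). Then 6·sin(−5z) takes every value in 6·ℂ = ℂ, and adding -2 is a bijection of ℂ. So f is surjective and omits no value. (Note: only on the real line is sin bounded by [−1, 1].)

Omitted value: no value.


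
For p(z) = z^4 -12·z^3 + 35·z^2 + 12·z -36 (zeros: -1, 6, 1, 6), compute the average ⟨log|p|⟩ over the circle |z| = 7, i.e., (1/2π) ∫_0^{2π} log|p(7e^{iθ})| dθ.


Zeros: -1, 1, 6, 6; r = 7.
Inside |z| < r: -1, 1, 6, 6. Outside (|z| ≥ r): ∅.
p(0) = -36, so log|p(0)| = log(36) = 3.5835.
Apply Jensen: I(r) = log|p(0)| + Σ_k log(r/|z_k|), summed over zeros inside |z| < r.
  log(r/|z_k|) for z_k = -1: log(7/1) = 1.9459
  log(r/|z_k|) for z_k = 6: log(7/6) = 0.1542
  log(r/|z_k|) for z_k = 1: log(7/1) = 1.9459
  log(r/|z_k|) for z_k = 6: log(7/6) = 0.1542
Sum over inside zeros: 4.2001.
I(r) = log|p(0)| + (inside sum) = 3.5835 + 4.2001 = 7.7836.
Closed form (all zeros inside, monic): I(r) = n·log(r) = 4·log(7) = 7.7836. ✓

I(r) ≈ 7.7836.
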